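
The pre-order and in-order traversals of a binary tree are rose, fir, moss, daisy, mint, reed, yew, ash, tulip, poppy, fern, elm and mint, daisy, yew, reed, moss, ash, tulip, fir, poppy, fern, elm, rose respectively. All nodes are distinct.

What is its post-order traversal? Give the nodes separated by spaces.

mint yew reed daisy tulip ash moss elm fern poppy fir rose

The first element of pre-order is the root; it splits in-order into left and right subtrees.
Root rose: left subtree has 11 nodes {mint, daisy, yew, reed, moss, ash, tulip, fir, poppy, fern, elm}, right has 0 { }.
  Root fir: left subtree has 7 nodes {mint, daisy, yew, reed, moss, ash, tulip}, right has 3 {poppy, fern, elm}.
    Root moss: left subtree has 4 nodes {mint, daisy, yew, reed}, right has 2 {ash, tulip}.
      Root daisy: left subtree has 1 node {mint}, right has 2 {yew, reed}.
        Root reed: left subtree has 1 node {yew}, right has 0 { }.
      Root ash: left subtree has 0 nodes { }, right has 1 {tulip}.
    Root poppy: left subtree has 0 nodes { }, right has 2 {fern, elm}.
      Root fern: left subtree has 0 nodes { }, right has 1 {elm}.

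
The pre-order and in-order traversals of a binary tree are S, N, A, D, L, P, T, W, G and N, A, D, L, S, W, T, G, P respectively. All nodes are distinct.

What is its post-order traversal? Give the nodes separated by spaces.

L D A N W G T P S

The first element of pre-order is the root; it splits in-order into left and right subtrees.
Root S: left subtree has 4 nodes {N, A, D, L}, right has 4 {W, T, G, P}.
  Root N: left subtree has 0 nodes { }, right has 3 {A, D, L}.
    Root A: left subtree has 0 nodes { }, right has 2 {D, L}.
      Root D: left subtree has 0 nodes { }, right has 1 {L}.
  Root P: left subtree has 3 nodes {W, T, G}, right has 0 { }.
    Root T: left subtree has 1 node {W}, right has 1 {G}.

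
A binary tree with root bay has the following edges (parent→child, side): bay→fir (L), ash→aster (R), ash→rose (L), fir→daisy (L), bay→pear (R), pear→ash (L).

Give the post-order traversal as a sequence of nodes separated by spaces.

Post-order visits the left subtree, then the right subtree, then the node.
At bay: go left to fir.
  At fir: go left to daisy.
    daisy is a leaf — visit daisy.
  At fir: no right child.
  Visit fir.
At bay: go right to pear.
  At pear: go left to ash.
    At ash: go left to rose.
      rose is a leaf — visit rose.
    At ash: go right to aster.
      aster is a leaf — visit aster.
    Visit ash.
  At pear: no right child.
  Visit pear.
Visit bay.

daisy fir rose aster ash pear bay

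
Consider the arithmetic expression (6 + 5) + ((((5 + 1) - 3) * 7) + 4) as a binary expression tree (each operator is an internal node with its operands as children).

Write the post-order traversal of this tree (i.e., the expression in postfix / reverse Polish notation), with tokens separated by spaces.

6 5 + 5 1 + 3 - 7 * 4 + +

Post-order on an expression tree gives postfix notation: for each operator, emit left operand, right operand, then the operator.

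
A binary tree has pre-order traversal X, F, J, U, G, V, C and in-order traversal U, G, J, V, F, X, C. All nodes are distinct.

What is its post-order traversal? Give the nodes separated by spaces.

The first element of pre-order is the root; it splits in-order into left and right subtrees.
Root X: left subtree has 5 nodes {U, G, J, V, F}, right has 1 {C}.
  Root F: left subtree has 4 nodes {U, G, J, V}, right has 0 { }.
    Root J: left subtree has 2 nodes {U, G}, right has 1 {V}.
      Root U: left subtree has 0 nodes { }, right has 1 {G}.

G U V J F C X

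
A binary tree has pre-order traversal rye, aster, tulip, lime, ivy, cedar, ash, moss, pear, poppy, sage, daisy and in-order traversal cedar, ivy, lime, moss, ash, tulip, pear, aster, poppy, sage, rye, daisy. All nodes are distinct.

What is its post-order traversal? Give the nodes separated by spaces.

The first element of pre-order is the root; it splits in-order into left and right subtrees.
Root rye: left subtree has 10 nodes {cedar, ivy, lime, moss, ash, tulip, pear, aster, poppy, sage}, right has 1 {daisy}.
  Root aster: left subtree has 7 nodes {cedar, ivy, lime, moss, ash, tulip, pear}, right has 2 {poppy, sage}.
    Root tulip: left subtree has 5 nodes {cedar, ivy, lime, moss, ash}, right has 1 {pear}.
      Root lime: left subtree has 2 nodes {cedar, ivy}, right has 2 {moss, ash}.
        Root ivy: left subtree has 1 node {cedar}, right has 0 { }.
        Root ash: left subtree has 1 node {moss}, right has 0 { }.
    Root poppy: left subtree has 0 nodes { }, right has 1 {sage}.

cedar ivy moss ash lime pear tulip sage poppy aster daisy rye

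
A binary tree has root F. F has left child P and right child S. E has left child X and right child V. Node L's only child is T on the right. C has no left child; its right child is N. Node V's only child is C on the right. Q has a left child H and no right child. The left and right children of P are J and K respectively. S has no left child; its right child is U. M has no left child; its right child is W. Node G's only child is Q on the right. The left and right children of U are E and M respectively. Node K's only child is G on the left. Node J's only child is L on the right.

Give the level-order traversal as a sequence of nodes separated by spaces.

Level-order visits nodes level by level from the root, left to right within each level.
Level 0: F
Level 1: P, S
Level 2: J, K, U
Level 3: L, G, E, M
Level 4: T, Q, X, V, W
Level 5: H, C
Level 6: N

F P S J K U L G E M T Q X V W H C N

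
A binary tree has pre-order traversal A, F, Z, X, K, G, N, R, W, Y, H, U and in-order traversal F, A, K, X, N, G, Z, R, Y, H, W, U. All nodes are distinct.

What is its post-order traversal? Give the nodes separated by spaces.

F K N G X H Y U W R Z A

The first element of pre-order is the root; it splits in-order into left and right subtrees.
Root A: left subtree has 1 node {F}, right has 10 {K, X, N, G, Z, R, Y, H, W, U}.
  Root Z: left subtree has 4 nodes {K, X, N, G}, right has 5 {R, Y, H, W, U}.
    Root X: left subtree has 1 node {K}, right has 2 {N, G}.
      Root G: left subtree has 1 node {N}, right has 0 { }.
    Root R: left subtree has 0 nodes { }, right has 4 {Y, H, W, U}.
      Root W: left subtree has 2 nodes {Y, H}, right has 1 {U}.
        Root Y: left subtree has 0 nodes { }, right has 1 {H}.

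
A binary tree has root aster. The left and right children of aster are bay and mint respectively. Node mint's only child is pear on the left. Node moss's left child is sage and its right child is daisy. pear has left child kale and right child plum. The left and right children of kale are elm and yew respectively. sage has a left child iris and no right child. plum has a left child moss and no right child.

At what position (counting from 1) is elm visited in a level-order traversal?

Level-order visits nodes level by level from the root, left to right within each level.
Level 0: aster
Level 1: bay, mint
Level 2: pear
Level 3: kale, plum
Level 4: elm, yew, moss
Level 5: sage, daisy
Level 6: iris
Full level-order sequence: aster, bay, mint, pear, kale, plum, elm, yew, moss, sage, daisy, iris.

7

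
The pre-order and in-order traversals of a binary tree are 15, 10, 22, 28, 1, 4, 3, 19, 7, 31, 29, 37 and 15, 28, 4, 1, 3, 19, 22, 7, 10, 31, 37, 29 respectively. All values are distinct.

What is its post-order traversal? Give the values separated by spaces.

4 19 3 1 28 7 22 37 29 31 10 15

The first element of pre-order is the root; it splits in-order into left and right subtrees.
Root 15: left subtree has 0 nodes { }, right has 11 {28, 4, 1, 3, 19, 22, 7, 10, 31, 37, 29}.
  Root 10: left subtree has 7 nodes {28, 4, 1, 3, 19, 22, 7}, right has 3 {31, 37, 29}.
    Root 22: left subtree has 5 nodes {28, 4, 1, 3, 19}, right has 1 {7}.
      Root 28: left subtree has 0 nodes { }, right has 4 {4, 1, 3, 19}.
        Root 1: left subtree has 1 node {4}, right has 2 {3, 19}.
          Root 3: left subtree has 0 nodes { }, right has 1 {19}.
    Root 31: left subtree has 0 nodes { }, right has 2 {37, 29}.
      Root 29: left subtree has 1 node {37}, right has 0 { }.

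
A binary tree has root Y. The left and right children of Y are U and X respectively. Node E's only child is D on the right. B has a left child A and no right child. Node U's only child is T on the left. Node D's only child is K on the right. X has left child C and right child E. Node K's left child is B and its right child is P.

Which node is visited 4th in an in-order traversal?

C

In-order visits the left subtree, then the node, then the right subtree.
At Y: go left to U.
  At U: go left to T.
    T is a leaf — visit T.
  Visit U.
  At U: no right child.
Visit Y.
At Y: go right to X.
  At X: go left to C.
    C is a leaf — visit C.
  Visit X.
  At X: go right to E.
    At E: no left child.
    Visit E.
    At E: go right to D.
      At D: no left child.
      Visit D.
      At D: go right to K.
        At K: go left to B.
          At B: go left to A.
            A is a leaf — visit A.
          Visit B.
          At B: no right child.
        Visit K.
        At K: go right to P.
          P is a leaf — visit P.
Full in-order sequence: T, U, Y, C, X, E, D, A, B, K, P.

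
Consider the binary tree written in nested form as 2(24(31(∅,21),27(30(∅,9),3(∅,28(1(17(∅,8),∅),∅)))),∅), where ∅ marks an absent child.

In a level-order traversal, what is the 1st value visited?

Level-order visits nodes level by level from the root, left to right within each level.
Level 0: 2
Level 1: 24
Level 2: 31, 27
Level 3: 21, 30, 3
Level 4: 9, 28
Level 5: 1
Level 6: 17
Level 7: 8
Full level-order sequence: 2, 24, 31, 27, 21, 30, 3, 9, 28, 1, 17, 8.

2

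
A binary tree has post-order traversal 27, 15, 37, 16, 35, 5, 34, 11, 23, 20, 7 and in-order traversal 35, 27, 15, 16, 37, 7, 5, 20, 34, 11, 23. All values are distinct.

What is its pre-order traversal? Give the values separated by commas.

7, 35, 16, 15, 27, 37, 20, 5, 23, 11, 34

The last element of post-order is the root; it splits in-order into left and right subtrees.
Root 7: left subtree has 5 nodes {35, 27, 15, 16, 37}, right has 5 {5, 20, 34, 11, 23}.
  Root 35: left subtree has 0 nodes { }, right has 4 {27, 15, 16, 37}.
    Root 16: left subtree has 2 nodes {27, 15}, right has 1 {37}.
      Root 15: left subtree has 1 node {27}, right has 0 { }.
  Root 20: left subtree has 1 node {5}, right has 3 {34, 11, 23}.
    Root 23: left subtree has 2 nodes {34, 11}, right has 0 { }.
      Root 11: left subtree has 1 node {34}, right has 0 { }.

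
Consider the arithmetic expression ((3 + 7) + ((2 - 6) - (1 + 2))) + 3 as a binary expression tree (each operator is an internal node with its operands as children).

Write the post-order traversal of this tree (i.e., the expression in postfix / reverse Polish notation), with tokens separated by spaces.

3 7 + 2 6 - 1 2 + - + 3 +

Post-order on an expression tree gives postfix notation: for each operator, emit left operand, right operand, then the operator.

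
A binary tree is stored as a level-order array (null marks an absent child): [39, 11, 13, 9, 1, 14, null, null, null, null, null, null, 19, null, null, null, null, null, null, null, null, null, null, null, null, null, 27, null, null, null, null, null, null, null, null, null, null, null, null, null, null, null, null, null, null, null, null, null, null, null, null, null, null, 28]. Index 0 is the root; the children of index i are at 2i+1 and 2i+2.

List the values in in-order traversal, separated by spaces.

9 11 1 39 14 19 28 27 13

In-order visits the left subtree, then the node, then the right subtree.
At 39: go left to 11.
  At 11: go left to 9.
    9 is a leaf — visit 9.
  Visit 11.
  At 11: go right to 1.
    1 is a leaf — visit 1.
Visit 39.
At 39: go right to 13.
  At 13: go left to 14.
    At 14: no left child.
    Visit 14.
    At 14: go right to 19.
      At 19: no left child.
      Visit 19.
      At 19: go right to 27.
        At 27: go left to 28.
          28 is a leaf — visit 28.
        Visit 27.
        At 27: no right child.
  Visit 13.
  At 13: no right child.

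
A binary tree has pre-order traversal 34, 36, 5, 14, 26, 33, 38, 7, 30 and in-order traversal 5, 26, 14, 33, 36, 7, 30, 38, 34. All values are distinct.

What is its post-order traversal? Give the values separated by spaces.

The first element of pre-order is the root; it splits in-order into left and right subtrees.
Root 34: left subtree has 8 nodes {5, 26, 14, 33, 36, 7, 30, 38}, right has 0 { }.
  Root 36: left subtree has 4 nodes {5, 26, 14, 33}, right has 3 {7, 30, 38}.
    Root 5: left subtree has 0 nodes { }, right has 3 {26, 14, 33}.
      Root 14: left subtree has 1 node {26}, right has 1 {33}.
    Root 38: left subtree has 2 nodes {7, 30}, right has 0 { }.
      Root 7: left subtree has 0 nodes { }, right has 1 {30}.

26 33 14 5 30 7 38 36 34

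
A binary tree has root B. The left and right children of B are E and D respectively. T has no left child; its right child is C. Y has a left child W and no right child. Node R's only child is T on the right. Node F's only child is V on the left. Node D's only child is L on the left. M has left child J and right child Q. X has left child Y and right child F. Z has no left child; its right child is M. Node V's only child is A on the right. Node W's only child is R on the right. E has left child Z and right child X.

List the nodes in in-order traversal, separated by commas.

In-order visits the left subtree, then the node, then the right subtree.
At B: go left to E.
  At E: go left to Z.
    At Z: no left child.
    Visit Z.
    At Z: go right to M.
      At M: go left to J.
        J is a leaf — visit J.
      Visit M.
      At M: go right to Q.
        Q is a leaf — visit Q.
  Visit E.
  At E: go right to X.
    At X: go left to Y.
      At Y: go left to W.
        At W: no left child.
        Visit W.
        At W: go right to R.
          At R: no left child.
          Visit R.
          At R: go right to T.
            At T: no left child.
            Visit T.
            At T: go right to C.
              C is a leaf — visit C.
      Visit Y.
      At Y: no right child.
    Visit X.
    At X: go right to F.
      At F: go left to V.
        At V: no left child.
        Visit V.
        At V: go right to A.
          A is a leaf — visit A.
      Visit F.
      At F: no right child.
Visit B.
At B: go right to D.
  At D: go left to L.
    L is a leaf — visit L.
  Visit D.
  At D: no right child.

Z, J, M, Q, E, W, R, T, C, Y, X, V, A, F, B, L, D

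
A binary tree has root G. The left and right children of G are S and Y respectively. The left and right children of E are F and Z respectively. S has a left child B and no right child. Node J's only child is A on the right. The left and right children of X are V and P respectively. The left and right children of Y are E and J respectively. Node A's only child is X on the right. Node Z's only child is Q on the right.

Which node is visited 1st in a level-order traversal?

Level-order visits nodes level by level from the root, left to right within each level.
Level 0: G
Level 1: S, Y
Level 2: B, E, J
Level 3: F, Z, A
Level 4: Q, X
Level 5: V, P
Full level-order sequence: G, S, Y, B, E, J, F, Z, A, Q, X, V, P.

G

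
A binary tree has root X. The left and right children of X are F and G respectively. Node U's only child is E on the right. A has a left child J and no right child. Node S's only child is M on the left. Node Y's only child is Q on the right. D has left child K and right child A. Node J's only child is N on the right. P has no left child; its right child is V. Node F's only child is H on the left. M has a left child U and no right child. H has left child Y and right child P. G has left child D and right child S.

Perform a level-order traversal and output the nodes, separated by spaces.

Level-order visits nodes level by level from the root, left to right within each level.
Level 0: X
Level 1: F, G
Level 2: H, D, S
Level 3: Y, P, K, A, M
Level 4: Q, V, J, U
Level 5: N, E

X F G H D S Y P K A M Q V J U N E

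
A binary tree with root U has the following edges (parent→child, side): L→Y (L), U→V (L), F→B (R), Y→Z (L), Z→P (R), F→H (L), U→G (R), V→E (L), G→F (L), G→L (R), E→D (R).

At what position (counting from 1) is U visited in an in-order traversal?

4

In-order visits the left subtree, then the node, then the right subtree.
At U: go left to V.
  At V: go left to E.
    At E: no left child.
    Visit E.
    At E: go right to D.
      D is a leaf — visit D.
  Visit V.
  At V: no right child.
Visit U.
At U: go right to G.
  At G: go left to F.
    At F: go left to H.
      H is a leaf — visit H.
    Visit F.
    At F: go right to B.
      B is a leaf — visit B.
  Visit G.
  At G: go right to L.
    At L: go left to Y.
      At Y: go left to Z.
        At Z: no left child.
        Visit Z.
        At Z: go right to P.
          P is a leaf — visit P.
      Visit Y.
      At Y: no right child.
    Visit L.
    At L: no right child.
Full in-order sequence: E, D, V, U, H, F, B, G, Z, P, Y, L.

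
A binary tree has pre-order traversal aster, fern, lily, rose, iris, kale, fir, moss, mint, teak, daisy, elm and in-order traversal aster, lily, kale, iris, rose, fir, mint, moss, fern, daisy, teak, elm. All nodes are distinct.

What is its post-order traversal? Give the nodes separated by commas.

kale, iris, mint, moss, fir, rose, lily, daisy, elm, teak, fern, aster

The first element of pre-order is the root; it splits in-order into left and right subtrees.
Root aster: left subtree has 0 nodes { }, right has 11 {lily, kale, iris, rose, fir, mint, moss, fern, daisy, teak, elm}.
  Root fern: left subtree has 7 nodes {lily, kale, iris, rose, fir, mint, moss}, right has 3 {daisy, teak, elm}.
    Root lily: left subtree has 0 nodes { }, right has 6 {kale, iris, rose, fir, mint, moss}.
      Root rose: left subtree has 2 nodes {kale, iris}, right has 3 {fir, mint, moss}.
        Root iris: left subtree has 1 node {kale}, right has 0 { }.
        Root fir: left subtree has 0 nodes { }, right has 2 {mint, moss}.
          Root moss: left subtree has 1 node {mint}, right has 0 { }.
    Root teak: left subtree has 1 node {daisy}, right has 1 {elm}.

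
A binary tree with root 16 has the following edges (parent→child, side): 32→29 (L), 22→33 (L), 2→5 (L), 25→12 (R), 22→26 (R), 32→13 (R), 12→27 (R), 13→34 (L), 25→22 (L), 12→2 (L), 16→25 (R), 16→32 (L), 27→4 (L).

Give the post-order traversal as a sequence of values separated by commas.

Post-order visits the left subtree, then the right subtree, then the node.
At 16: go left to 32.
  At 32: go left to 29.
    29 is a leaf — visit 29.
  At 32: go right to 13.
    At 13: go left to 34.
      34 is a leaf — visit 34.
    At 13: no right child.
    Visit 13.
  Visit 32.
At 16: go right to 25.
  At 25: go left to 22.
    At 22: go left to 33.
      33 is a leaf — visit 33.
    At 22: go right to 26.
      26 is a leaf — visit 26.
    Visit 22.
  At 25: go right to 12.
    At 12: go left to 2.
      At 2: go left to 5.
        5 is a leaf — visit 5.
      At 2: no right child.
      Visit 2.
    At 12: go right to 27.
      At 27: go left to 4.
        4 is a leaf — visit 4.
      At 27: no right child.
      Visit 27.
    Visit 12.
  Visit 25.
Visit 16.

29, 34, 13, 32, 33, 26, 22, 5, 2, 4, 27, 12, 25, 16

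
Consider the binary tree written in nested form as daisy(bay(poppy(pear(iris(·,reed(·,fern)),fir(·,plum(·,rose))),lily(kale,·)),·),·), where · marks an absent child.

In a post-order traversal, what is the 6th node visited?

Post-order visits the left subtree, then the right subtree, then the node.
At daisy: go left to bay.
  At bay: go left to poppy.
    At poppy: go left to pear.
      At pear: go left to iris.
        At iris: no left child.
        At iris: go right to reed.
          At reed: no left child.
          At reed: go right to fern.
            fern is a leaf — visit fern.
          Visit reed.
        Visit iris.
      At pear: go right to fir.
        At fir: no left child.
        At fir: go right to plum.
          At plum: no left child.
          At plum: go right to rose.
            rose is a leaf — visit rose.
          Visit plum.
        Visit fir.
      Visit pear.
    At poppy: go right to lily.
      At lily: go left to kale.
        kale is a leaf — visit kale.
      At lily: no right child.
      Visit lily.
    Visit poppy.
  At bay: no right child.
  Visit bay.
At daisy: no right child.
Visit daisy.
Full post-order sequence: fern, reed, iris, rose, plum, fir, pear, kale, lily, poppy, bay, daisy.

fir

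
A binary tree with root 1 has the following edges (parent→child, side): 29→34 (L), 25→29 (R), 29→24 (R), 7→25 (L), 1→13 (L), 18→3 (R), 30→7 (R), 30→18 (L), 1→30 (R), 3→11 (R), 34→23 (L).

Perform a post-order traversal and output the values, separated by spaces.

Post-order visits the left subtree, then the right subtree, then the node.
At 1: go left to 13.
  13 is a leaf — visit 13.
At 1: go right to 30.
  At 30: go left to 18.
    At 18: no left child.
    At 18: go right to 3.
      At 3: no left child.
      At 3: go right to 11.
        11 is a leaf — visit 11.
      Visit 3.
    Visit 18.
  At 30: go right to 7.
    At 7: go left to 25.
      At 25: no left child.
      At 25: go right to 29.
        At 29: go left to 34.
          At 34: go left to 23.
            23 is a leaf — visit 23.
          At 34: no right child.
          Visit 34.
        At 29: go right to 24.
          24 is a leaf — visit 24.
        Visit 29.
      Visit 25.
    At 7: no right child.
    Visit 7.
  Visit 30.
Visit 1.

13 11 3 18 23 34 24 29 25 7 30 1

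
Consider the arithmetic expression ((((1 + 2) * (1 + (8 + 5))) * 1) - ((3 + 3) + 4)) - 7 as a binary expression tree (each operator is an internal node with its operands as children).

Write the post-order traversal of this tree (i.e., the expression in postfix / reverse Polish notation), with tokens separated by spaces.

1 2 + 1 8 5 + + * 1 * 3 3 + 4 + - 7 -

Post-order on an expression tree gives postfix notation: for each operator, emit left operand, right operand, then the operator.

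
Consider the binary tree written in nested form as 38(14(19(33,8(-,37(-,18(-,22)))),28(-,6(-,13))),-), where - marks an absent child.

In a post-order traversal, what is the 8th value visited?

Post-order visits the left subtree, then the right subtree, then the node.
At 38: go left to 14.
  At 14: go left to 19.
    At 19: go left to 33.
      33 is a leaf — visit 33.
    At 19: go right to 8.
      At 8: no left child.
      At 8: go right to 37.
        At 37: no left child.
        At 37: go right to 18.
          At 18: no left child.
          At 18: go right to 22.
            22 is a leaf — visit 22.
          Visit 18.
        Visit 37.
      Visit 8.
    Visit 19.
  At 14: go right to 28.
    At 28: no left child.
    At 28: go right to 6.
      At 6: no left child.
      At 6: go right to 13.
        13 is a leaf — visit 13.
      Visit 6.
    Visit 28.
  Visit 14.
At 38: no right child.
Visit 38.
Full post-order sequence: 33, 22, 18, 37, 8, 19, 13, 6, 28, 14, 38.

6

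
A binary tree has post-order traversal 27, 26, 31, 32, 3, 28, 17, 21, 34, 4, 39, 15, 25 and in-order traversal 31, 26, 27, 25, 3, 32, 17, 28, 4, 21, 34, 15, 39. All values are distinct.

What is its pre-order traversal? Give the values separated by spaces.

25 31 26 27 15 4 17 3 32 28 34 21 39

The last element of post-order is the root; it splits in-order into left and right subtrees.
Root 25: left subtree has 3 nodes {31, 26, 27}, right has 9 {3, 32, 17, 28, 4, 21, 34, 15, 39}.
  Root 31: left subtree has 0 nodes { }, right has 2 {26, 27}.
    Root 26: left subtree has 0 nodes { }, right has 1 {27}.
  Root 15: left subtree has 7 nodes {3, 32, 17, 28, 4, 21, 34}, right has 1 {39}.
    Root 4: left subtree has 4 nodes {3, 32, 17, 28}, right has 2 {21, 34}.
      Root 17: left subtree has 2 nodes {3, 32}, right has 1 {28}.
        Root 3: left subtree has 0 nodes { }, right has 1 {32}.
      Root 34: left subtree has 1 node {21}, right has 0 { }.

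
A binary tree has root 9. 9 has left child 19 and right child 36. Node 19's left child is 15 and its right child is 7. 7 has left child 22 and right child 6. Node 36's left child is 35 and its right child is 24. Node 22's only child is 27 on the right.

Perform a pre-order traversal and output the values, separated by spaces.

Pre-order visits the node, then its left subtree, then its right subtree.
Visit 9.
At 9: go left to 19.
  Visit 19.
  At 19: go left to 15.
    15 is a leaf — visit 15.
  At 19: go right to 7.
    Visit 7.
    At 7: go left to 22.
      Visit 22.
      At 22: no left child.
      At 22: go right to 27.
        27 is a leaf — visit 27.
    At 7: go right to 6.
      6 is a leaf — visit 6.
At 9: go right to 36.
  Visit 36.
  At 36: go left to 35.
    35 is a leaf — visit 35.
  At 36: go right to 24.
    24 is a leaf — visit 24.

9 19 15 7 22 27 6 36 35 24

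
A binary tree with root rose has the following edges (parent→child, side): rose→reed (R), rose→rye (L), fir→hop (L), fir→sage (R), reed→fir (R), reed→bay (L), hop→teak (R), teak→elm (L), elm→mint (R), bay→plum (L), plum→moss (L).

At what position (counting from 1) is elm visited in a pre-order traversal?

10

Pre-order visits the node, then its left subtree, then its right subtree.
Visit rose.
At rose: go left to rye.
  rye is a leaf — visit rye.
At rose: go right to reed.
  Visit reed.
  At reed: go left to bay.
    Visit bay.
    At bay: go left to plum.
      Visit plum.
      At plum: go left to moss.
        moss is a leaf — visit moss.
      At plum: no right child.
    At bay: no right child.
  At reed: go right to fir.
    Visit fir.
    At fir: go left to hop.
      Visit hop.
      At hop: no left child.
      At hop: go right to teak.
        Visit teak.
        At teak: go left to elm.
          Visit elm.
          At elm: no left child.
          At elm: go right to mint.
            mint is a leaf — visit mint.
        At teak: no right child.
    At fir: go right to sage.
      sage is a leaf — visit sage.
Full pre-order sequence: rose, rye, reed, bay, plum, moss, fir, hop, teak, elm, mint, sage.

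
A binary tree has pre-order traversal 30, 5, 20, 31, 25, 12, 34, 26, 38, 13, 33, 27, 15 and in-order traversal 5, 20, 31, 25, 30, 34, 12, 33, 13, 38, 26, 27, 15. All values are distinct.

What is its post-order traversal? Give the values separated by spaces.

25 31 20 5 34 33 13 38 15 27 26 12 30

The first element of pre-order is the root; it splits in-order into left and right subtrees.
Root 30: left subtree has 4 nodes {5, 20, 31, 25}, right has 8 {34, 12, 33, 13, 38, 26, 27, 15}.
  Root 5: left subtree has 0 nodes { }, right has 3 {20, 31, 25}.
    Root 20: left subtree has 0 nodes { }, right has 2 {31, 25}.
      Root 31: left subtree has 0 nodes { }, right has 1 {25}.
  Root 12: left subtree has 1 node {34}, right has 6 {33, 13, 38, 26, 27, 15}.
    Root 26: left subtree has 3 nodes {33, 13, 38}, right has 2 {27, 15}.
      Root 38: left subtree has 2 nodes {33, 13}, right has 0 { }.
        Root 13: left subtree has 1 node {33}, right has 0 { }.
      Root 27: left subtree has 0 nodes { }, right has 1 {15}.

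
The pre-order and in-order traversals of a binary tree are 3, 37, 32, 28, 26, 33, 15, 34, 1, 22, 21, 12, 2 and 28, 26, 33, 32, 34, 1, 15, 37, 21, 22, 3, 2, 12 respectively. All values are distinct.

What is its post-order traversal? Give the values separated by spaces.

The first element of pre-order is the root; it splits in-order into left and right subtrees.
Root 3: left subtree has 10 nodes {28, 26, 33, 32, 34, 1, 15, 37, 21, 22}, right has 2 {2, 12}.
  Root 37: left subtree has 7 nodes {28, 26, 33, 32, 34, 1, 15}, right has 2 {21, 22}.
    Root 32: left subtree has 3 nodes {28, 26, 33}, right has 3 {34, 1, 15}.
      Root 28: left subtree has 0 nodes { }, right has 2 {26, 33}.
        Root 26: left subtree has 0 nodes { }, right has 1 {33}.
      Root 15: left subtree has 2 nodes {34, 1}, right has 0 { }.
        Root 34: left subtree has 0 nodes { }, right has 1 {1}.
    Root 22: left subtree has 1 node {21}, right has 0 { }.
  Root 12: left subtree has 1 node {2}, right has 0 { }.

33 26 28 1 34 15 32 21 22 37 2 12 3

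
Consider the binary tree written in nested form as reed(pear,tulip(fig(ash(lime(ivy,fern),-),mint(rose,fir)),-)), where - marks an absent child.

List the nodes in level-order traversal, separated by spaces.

Level-order visits nodes level by level from the root, left to right within each level.
Level 0: reed
Level 1: pear, tulip
Level 2: fig
Level 3: ash, mint
Level 4: lime, rose, fir
Level 5: ivy, fern

reed pear tulip fig ash mint lime rose fir ivy fern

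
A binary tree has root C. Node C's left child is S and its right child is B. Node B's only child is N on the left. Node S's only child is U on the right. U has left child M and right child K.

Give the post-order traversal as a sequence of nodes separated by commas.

Post-order visits the left subtree, then the right subtree, then the node.
At C: go left to S.
  At S: no left child.
  At S: go right to U.
    At U: go left to M.
      M is a leaf — visit M.
    At U: go right to K.
      K is a leaf — visit K.
    Visit U.
  Visit S.
At C: go right to B.
  At B: go left to N.
    N is a leaf — visit N.
  At B: no right child.
  Visit B.
Visit C.

M, K, U, S, N, B, C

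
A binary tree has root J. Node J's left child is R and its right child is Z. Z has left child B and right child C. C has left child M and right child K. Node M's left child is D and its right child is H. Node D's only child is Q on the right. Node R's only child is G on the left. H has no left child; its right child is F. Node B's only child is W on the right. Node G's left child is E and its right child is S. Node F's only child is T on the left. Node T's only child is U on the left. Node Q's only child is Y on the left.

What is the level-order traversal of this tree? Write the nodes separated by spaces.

J R Z G B C E S W M K D H Q F Y T U

Level-order visits nodes level by level from the root, left to right within each level.
Level 0: J
Level 1: R, Z
Level 2: G, B, C
Level 3: E, S, W, M, K
Level 4: D, H
Level 5: Q, F
Level 6: Y, T
Level 7: U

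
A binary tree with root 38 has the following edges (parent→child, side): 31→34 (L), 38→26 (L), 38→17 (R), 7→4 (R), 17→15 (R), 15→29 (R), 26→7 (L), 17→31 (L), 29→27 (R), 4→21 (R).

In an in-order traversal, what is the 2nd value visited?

In-order visits the left subtree, then the node, then the right subtree.
At 38: go left to 26.
  At 26: go left to 7.
    At 7: no left child.
    Visit 7.
    At 7: go right to 4.
      At 4: no left child.
      Visit 4.
      At 4: go right to 21.
        21 is a leaf — visit 21.
  Visit 26.
  At 26: no right child.
Visit 38.
At 38: go right to 17.
  At 17: go left to 31.
    At 31: go left to 34.
      34 is a leaf — visit 34.
    Visit 31.
    At 31: no right child.
  Visit 17.
  At 17: go right to 15.
    At 15: no left child.
    Visit 15.
    At 15: go right to 29.
      At 29: no left child.
      Visit 29.
      At 29: go right to 27.
        27 is a leaf — visit 27.
Full in-order sequence: 7, 4, 21, 26, 38, 34, 31, 17, 15, 29, 27.

4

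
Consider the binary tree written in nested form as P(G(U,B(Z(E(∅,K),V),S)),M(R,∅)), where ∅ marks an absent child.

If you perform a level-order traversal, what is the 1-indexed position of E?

Level-order visits nodes level by level from the root, left to right within each level.
Level 0: P
Level 1: G, M
Level 2: U, B, R
Level 3: Z, S
Level 4: E, V
Level 5: K
Full level-order sequence: P, G, M, U, B, R, Z, S, E, V, K.

9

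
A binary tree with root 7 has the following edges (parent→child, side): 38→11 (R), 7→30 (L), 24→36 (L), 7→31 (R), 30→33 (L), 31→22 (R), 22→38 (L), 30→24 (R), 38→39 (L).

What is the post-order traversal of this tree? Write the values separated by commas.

33, 36, 24, 30, 39, 11, 38, 22, 31, 7

Post-order visits the left subtree, then the right subtree, then the node.
At 7: go left to 30.
  At 30: go left to 33.
    33 is a leaf — visit 33.
  At 30: go right to 24.
    At 24: go left to 36.
      36 is a leaf — visit 36.
    At 24: no right child.
    Visit 24.
  Visit 30.
At 7: go right to 31.
  At 31: no left child.
  At 31: go right to 22.
    At 22: go left to 38.
      At 38: go left to 39.
        39 is a leaf — visit 39.
      At 38: go right to 11.
        11 is a leaf — visit 11.
      Visit 38.
    At 22: no right child.
    Visit 22.
  Visit 31.
Visit 7.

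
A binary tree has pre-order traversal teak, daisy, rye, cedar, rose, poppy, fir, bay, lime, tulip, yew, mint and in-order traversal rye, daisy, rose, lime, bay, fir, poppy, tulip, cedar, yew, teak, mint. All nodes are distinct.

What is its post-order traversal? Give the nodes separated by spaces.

rye lime bay fir tulip poppy rose yew cedar daisy mint teak

The first element of pre-order is the root; it splits in-order into left and right subtrees.
Root teak: left subtree has 10 nodes {rye, daisy, rose, lime, bay, fir, poppy, tulip, cedar, yew}, right has 1 {mint}.
  Root daisy: left subtree has 1 node {rye}, right has 8 {rose, lime, bay, fir, poppy, tulip, cedar, yew}.
    Root cedar: left subtree has 6 nodes {rose, lime, bay, fir, poppy, tulip}, right has 1 {yew}.
      Root rose: left subtree has 0 nodes { }, right has 5 {lime, bay, fir, poppy, tulip}.
        Root poppy: left subtree has 3 nodes {lime, bay, fir}, right has 1 {tulip}.
          Root fir: left subtree has 2 nodes {lime, bay}, right has 0 { }.
            Root bay: left subtree has 1 node {lime}, right has 0 { }.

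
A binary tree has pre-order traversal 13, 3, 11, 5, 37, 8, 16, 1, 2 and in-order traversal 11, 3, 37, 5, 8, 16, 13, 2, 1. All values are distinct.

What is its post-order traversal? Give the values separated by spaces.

The first element of pre-order is the root; it splits in-order into left and right subtrees.
Root 13: left subtree has 6 nodes {11, 3, 37, 5, 8, 16}, right has 2 {2, 1}.
  Root 3: left subtree has 1 node {11}, right has 4 {37, 5, 8, 16}.
    Root 5: left subtree has 1 node {37}, right has 2 {8, 16}.
      Root 8: left subtree has 0 nodes { }, right has 1 {16}.
  Root 1: left subtree has 1 node {2}, right has 0 { }.

11 37 16 8 5 3 2 1 13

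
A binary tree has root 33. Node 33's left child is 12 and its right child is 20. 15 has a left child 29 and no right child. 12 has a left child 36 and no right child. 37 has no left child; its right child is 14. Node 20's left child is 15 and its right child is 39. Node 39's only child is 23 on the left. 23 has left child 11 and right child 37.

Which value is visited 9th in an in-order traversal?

In-order visits the left subtree, then the node, then the right subtree.
At 33: go left to 12.
  At 12: go left to 36.
    36 is a leaf — visit 36.
  Visit 12.
  At 12: no right child.
Visit 33.
At 33: go right to 20.
  At 20: go left to 15.
    At 15: go left to 29.
      29 is a leaf — visit 29.
    Visit 15.
    At 15: no right child.
  Visit 20.
  At 20: go right to 39.
    At 39: go left to 23.
      At 23: go left to 11.
        11 is a leaf — visit 11.
      Visit 23.
      At 23: go right to 37.
        At 37: no left child.
        Visit 37.
        At 37: go right to 14.
          14 is a leaf — visit 14.
    Visit 39.
    At 39: no right child.
Full in-order sequence: 36, 12, 33, 29, 15, 20, 11, 23, 37, 14, 39.

37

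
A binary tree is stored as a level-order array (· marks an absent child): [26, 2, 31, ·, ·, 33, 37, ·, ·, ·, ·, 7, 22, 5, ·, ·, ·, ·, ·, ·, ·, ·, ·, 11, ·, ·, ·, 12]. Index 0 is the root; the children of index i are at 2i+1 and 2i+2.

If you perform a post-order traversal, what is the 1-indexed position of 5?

7

Post-order visits the left subtree, then the right subtree, then the node.
At 26: go left to 2.
  2 is a leaf — visit 2.
At 26: go right to 31.
  At 31: go left to 33.
    At 33: go left to 7.
      At 7: go left to 11.
        11 is a leaf — visit 11.
      At 7: no right child.
      Visit 7.
    At 33: go right to 22.
      22 is a leaf — visit 22.
    Visit 33.
  At 31: go right to 37.
    At 37: go left to 5.
      At 5: go left to 12.
        12 is a leaf — visit 12.
      At 5: no right child.
      Visit 5.
    At 37: no right child.
    Visit 37.
  Visit 31.
Visit 26.
Full post-order sequence: 2, 11, 7, 22, 33, 12, 5, 37, 31, 26.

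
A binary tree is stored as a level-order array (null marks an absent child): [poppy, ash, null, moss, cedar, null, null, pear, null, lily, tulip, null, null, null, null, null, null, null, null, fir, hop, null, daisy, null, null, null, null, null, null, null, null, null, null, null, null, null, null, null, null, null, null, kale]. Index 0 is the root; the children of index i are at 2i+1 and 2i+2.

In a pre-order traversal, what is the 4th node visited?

Pre-order visits the node, then its left subtree, then its right subtree.
Visit poppy.
At poppy: go left to ash.
  Visit ash.
  At ash: go left to moss.
    Visit moss.
    At moss: go left to pear.
      pear is a leaf — visit pear.
    At moss: no right child.
  At ash: go right to cedar.
    Visit cedar.
    At cedar: go left to lily.
      Visit lily.
      At lily: go left to fir.
        fir is a leaf — visit fir.
      At lily: go right to hop.
        Visit hop.
        At hop: go left to kale.
          kale is a leaf — visit kale.
        At hop: no right child.
    At cedar: go right to tulip.
      Visit tulip.
      At tulip: no left child.
      At tulip: go right to daisy.
        daisy is a leaf — visit daisy.
At poppy: no right child.
Full pre-order sequence: poppy, ash, moss, pear, cedar, lily, fir, hop, kale, tulip, daisy.

pear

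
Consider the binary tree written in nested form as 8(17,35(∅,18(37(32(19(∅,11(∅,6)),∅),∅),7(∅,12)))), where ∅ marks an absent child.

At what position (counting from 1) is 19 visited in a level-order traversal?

9

Level-order visits nodes level by level from the root, left to right within each level.
Level 0: 8
Level 1: 17, 35
Level 2: 18
Level 3: 37, 7
Level 4: 32, 12
Level 5: 19
Level 6: 11
Level 7: 6
Full level-order sequence: 8, 17, 35, 18, 37, 7, 32, 12, 19, 11, 6.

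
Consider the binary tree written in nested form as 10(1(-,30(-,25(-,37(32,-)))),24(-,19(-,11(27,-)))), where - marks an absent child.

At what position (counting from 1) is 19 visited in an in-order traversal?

In-order visits the left subtree, then the node, then the right subtree.
At 10: go left to 1.
  At 1: no left child.
  Visit 1.
  At 1: go right to 30.
    At 30: no left child.
    Visit 30.
    At 30: go right to 25.
      At 25: no left child.
      Visit 25.
      At 25: go right to 37.
        At 37: go left to 32.
          32 is a leaf — visit 32.
        Visit 37.
        At 37: no right child.
Visit 10.
At 10: go right to 24.
  At 24: no left child.
  Visit 24.
  At 24: go right to 19.
    At 19: no left child.
    Visit 19.
    At 19: go right to 11.
      At 11: go left to 27.
        27 is a leaf — visit 27.
      Visit 11.
      At 11: no right child.
Full in-order sequence: 1, 30, 25, 32, 37, 10, 24, 19, 27, 11.

8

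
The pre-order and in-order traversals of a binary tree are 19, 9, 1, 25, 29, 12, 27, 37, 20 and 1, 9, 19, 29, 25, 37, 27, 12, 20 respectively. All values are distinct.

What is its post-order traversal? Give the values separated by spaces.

The first element of pre-order is the root; it splits in-order into left and right subtrees.
Root 19: left subtree has 2 nodes {1, 9}, right has 6 {29, 25, 37, 27, 12, 20}.
  Root 9: left subtree has 1 node {1}, right has 0 { }.
  Root 25: left subtree has 1 node {29}, right has 4 {37, 27, 12, 20}.
    Root 12: left subtree has 2 nodes {37, 27}, right has 1 {20}.
      Root 27: left subtree has 1 node {37}, right has 0 { }.

1 9 29 37 27 20 12 25 19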